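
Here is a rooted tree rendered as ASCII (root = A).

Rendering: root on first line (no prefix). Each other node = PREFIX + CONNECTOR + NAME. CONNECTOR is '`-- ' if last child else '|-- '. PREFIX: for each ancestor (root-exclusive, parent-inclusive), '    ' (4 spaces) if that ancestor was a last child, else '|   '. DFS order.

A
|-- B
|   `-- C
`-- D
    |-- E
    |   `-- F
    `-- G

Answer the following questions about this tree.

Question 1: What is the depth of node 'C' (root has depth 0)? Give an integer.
Path from root to C: A -> B -> C
Depth = number of edges = 2

Answer: 2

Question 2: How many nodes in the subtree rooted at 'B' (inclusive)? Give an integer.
Subtree rooted at B contains: B, C
Count = 2

Answer: 2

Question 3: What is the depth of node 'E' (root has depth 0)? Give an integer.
Answer: 2

Derivation:
Path from root to E: A -> D -> E
Depth = number of edges = 2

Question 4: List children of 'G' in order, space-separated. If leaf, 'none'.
Answer: none

Derivation:
Node G's children (from adjacency): (leaf)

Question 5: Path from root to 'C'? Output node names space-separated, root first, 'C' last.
Answer: A B C

Derivation:
Walk down from root: A -> B -> C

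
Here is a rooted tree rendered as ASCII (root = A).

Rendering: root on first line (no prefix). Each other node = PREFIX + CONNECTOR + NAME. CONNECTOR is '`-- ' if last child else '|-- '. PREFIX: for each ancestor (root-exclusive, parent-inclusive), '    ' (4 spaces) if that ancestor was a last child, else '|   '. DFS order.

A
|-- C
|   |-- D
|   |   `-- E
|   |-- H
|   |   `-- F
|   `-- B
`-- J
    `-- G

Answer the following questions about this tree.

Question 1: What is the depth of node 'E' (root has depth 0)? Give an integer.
Answer: 3

Derivation:
Path from root to E: A -> C -> D -> E
Depth = number of edges = 3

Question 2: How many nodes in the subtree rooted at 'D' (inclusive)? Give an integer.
Subtree rooted at D contains: D, E
Count = 2

Answer: 2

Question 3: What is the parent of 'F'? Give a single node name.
Scan adjacency: F appears as child of H

Answer: H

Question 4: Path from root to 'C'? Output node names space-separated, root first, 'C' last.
Answer: A C

Derivation:
Walk down from root: A -> C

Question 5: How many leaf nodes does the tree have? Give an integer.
Answer: 4

Derivation:
Leaves (nodes with no children): B, E, F, G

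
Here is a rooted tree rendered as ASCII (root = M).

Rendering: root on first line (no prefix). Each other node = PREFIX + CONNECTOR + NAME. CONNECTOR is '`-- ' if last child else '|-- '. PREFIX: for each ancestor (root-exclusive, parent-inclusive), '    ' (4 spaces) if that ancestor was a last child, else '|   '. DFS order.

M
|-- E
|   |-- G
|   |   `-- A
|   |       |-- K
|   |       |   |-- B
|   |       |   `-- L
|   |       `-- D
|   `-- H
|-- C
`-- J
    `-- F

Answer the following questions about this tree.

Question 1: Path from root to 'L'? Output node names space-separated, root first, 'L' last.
Walk down from root: M -> E -> G -> A -> K -> L

Answer: M E G A K L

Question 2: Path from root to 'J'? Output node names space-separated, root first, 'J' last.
Answer: M J

Derivation:
Walk down from root: M -> J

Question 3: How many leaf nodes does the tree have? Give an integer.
Answer: 6

Derivation:
Leaves (nodes with no children): B, C, D, F, H, L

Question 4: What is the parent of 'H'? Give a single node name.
Answer: E

Derivation:
Scan adjacency: H appears as child of E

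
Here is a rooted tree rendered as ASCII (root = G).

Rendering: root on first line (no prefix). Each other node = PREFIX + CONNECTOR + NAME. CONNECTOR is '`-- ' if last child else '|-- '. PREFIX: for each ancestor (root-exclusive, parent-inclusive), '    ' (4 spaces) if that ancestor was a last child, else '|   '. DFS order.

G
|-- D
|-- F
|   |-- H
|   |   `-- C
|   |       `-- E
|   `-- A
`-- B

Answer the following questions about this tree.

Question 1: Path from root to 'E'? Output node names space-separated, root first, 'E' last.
Answer: G F H C E

Derivation:
Walk down from root: G -> F -> H -> C -> E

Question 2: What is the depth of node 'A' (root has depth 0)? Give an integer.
Answer: 2

Derivation:
Path from root to A: G -> F -> A
Depth = number of edges = 2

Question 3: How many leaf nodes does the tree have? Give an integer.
Answer: 4

Derivation:
Leaves (nodes with no children): A, B, D, E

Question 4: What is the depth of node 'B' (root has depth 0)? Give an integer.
Path from root to B: G -> B
Depth = number of edges = 1

Answer: 1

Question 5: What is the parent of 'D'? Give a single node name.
Answer: G

Derivation:
Scan adjacency: D appears as child of G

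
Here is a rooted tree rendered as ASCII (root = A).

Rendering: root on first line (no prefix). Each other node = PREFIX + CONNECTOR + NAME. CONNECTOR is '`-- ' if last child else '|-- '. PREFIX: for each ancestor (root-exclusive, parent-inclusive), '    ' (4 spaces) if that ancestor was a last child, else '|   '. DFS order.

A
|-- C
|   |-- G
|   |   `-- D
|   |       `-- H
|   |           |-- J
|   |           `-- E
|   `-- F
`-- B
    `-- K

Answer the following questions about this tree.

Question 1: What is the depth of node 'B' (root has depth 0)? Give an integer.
Path from root to B: A -> B
Depth = number of edges = 1

Answer: 1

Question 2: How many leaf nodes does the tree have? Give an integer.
Answer: 4

Derivation:
Leaves (nodes with no children): E, F, J, K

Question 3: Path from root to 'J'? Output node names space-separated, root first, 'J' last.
Walk down from root: A -> C -> G -> D -> H -> J

Answer: A C G D H J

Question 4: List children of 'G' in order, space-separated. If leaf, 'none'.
Answer: D

Derivation:
Node G's children (from adjacency): D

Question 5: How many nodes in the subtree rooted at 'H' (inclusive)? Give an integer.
Subtree rooted at H contains: E, H, J
Count = 3

Answer: 3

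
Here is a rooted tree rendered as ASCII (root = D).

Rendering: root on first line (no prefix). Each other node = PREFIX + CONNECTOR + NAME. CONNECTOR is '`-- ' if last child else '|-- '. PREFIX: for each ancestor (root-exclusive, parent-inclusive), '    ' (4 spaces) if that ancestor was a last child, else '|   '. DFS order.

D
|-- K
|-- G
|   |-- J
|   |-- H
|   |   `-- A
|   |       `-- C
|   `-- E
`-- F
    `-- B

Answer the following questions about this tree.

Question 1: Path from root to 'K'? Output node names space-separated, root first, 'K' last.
Walk down from root: D -> K

Answer: D K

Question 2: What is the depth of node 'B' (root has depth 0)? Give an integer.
Answer: 2

Derivation:
Path from root to B: D -> F -> B
Depth = number of edges = 2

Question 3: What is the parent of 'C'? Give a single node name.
Answer: A

Derivation:
Scan adjacency: C appears as child of A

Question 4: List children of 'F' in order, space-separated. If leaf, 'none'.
Node F's children (from adjacency): B

Answer: B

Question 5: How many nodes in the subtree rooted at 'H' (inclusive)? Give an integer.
Answer: 3

Derivation:
Subtree rooted at H contains: A, C, H
Count = 3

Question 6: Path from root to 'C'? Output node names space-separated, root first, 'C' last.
Walk down from root: D -> G -> H -> A -> C

Answer: D G H A C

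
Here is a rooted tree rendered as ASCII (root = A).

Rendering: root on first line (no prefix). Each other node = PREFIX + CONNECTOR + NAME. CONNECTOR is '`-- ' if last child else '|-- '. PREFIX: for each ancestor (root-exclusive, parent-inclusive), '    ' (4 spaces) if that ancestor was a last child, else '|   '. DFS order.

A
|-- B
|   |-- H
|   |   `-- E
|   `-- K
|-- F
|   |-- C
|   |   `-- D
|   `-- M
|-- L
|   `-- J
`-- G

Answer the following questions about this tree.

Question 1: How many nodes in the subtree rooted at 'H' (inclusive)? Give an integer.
Answer: 2

Derivation:
Subtree rooted at H contains: E, H
Count = 2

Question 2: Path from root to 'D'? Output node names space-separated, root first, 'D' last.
Answer: A F C D

Derivation:
Walk down from root: A -> F -> C -> D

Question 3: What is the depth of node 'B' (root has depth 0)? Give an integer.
Answer: 1

Derivation:
Path from root to B: A -> B
Depth = number of edges = 1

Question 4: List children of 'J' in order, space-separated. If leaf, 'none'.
Node J's children (from adjacency): (leaf)

Answer: none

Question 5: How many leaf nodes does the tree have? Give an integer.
Answer: 6

Derivation:
Leaves (nodes with no children): D, E, G, J, K, M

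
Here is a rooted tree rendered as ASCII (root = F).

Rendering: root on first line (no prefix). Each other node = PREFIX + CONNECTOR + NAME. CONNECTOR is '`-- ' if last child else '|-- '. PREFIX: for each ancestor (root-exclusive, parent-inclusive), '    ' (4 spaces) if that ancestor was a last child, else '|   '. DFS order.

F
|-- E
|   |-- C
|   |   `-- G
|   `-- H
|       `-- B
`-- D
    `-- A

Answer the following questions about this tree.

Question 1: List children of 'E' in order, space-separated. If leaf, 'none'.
Answer: C H

Derivation:
Node E's children (from adjacency): C, H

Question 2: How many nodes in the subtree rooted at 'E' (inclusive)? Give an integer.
Subtree rooted at E contains: B, C, E, G, H
Count = 5

Answer: 5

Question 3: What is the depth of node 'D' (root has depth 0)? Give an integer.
Answer: 1

Derivation:
Path from root to D: F -> D
Depth = number of edges = 1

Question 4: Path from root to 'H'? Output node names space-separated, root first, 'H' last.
Answer: F E H

Derivation:
Walk down from root: F -> E -> H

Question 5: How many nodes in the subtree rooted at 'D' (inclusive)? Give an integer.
Answer: 2

Derivation:
Subtree rooted at D contains: A, D
Count = 2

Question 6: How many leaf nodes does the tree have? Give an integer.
Answer: 3

Derivation:
Leaves (nodes with no children): A, B, G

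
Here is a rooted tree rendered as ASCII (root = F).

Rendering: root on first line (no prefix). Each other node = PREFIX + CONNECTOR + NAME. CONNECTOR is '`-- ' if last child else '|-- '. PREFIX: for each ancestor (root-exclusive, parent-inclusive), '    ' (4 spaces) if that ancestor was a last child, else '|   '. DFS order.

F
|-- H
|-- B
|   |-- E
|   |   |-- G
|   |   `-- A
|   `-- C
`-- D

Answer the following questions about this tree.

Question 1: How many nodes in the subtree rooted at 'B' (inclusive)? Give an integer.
Answer: 5

Derivation:
Subtree rooted at B contains: A, B, C, E, G
Count = 5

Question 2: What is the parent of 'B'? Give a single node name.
Answer: F

Derivation:
Scan adjacency: B appears as child of F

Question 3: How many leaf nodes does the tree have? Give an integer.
Leaves (nodes with no children): A, C, D, G, H

Answer: 5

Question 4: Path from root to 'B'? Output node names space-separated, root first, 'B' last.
Answer: F B

Derivation:
Walk down from root: F -> B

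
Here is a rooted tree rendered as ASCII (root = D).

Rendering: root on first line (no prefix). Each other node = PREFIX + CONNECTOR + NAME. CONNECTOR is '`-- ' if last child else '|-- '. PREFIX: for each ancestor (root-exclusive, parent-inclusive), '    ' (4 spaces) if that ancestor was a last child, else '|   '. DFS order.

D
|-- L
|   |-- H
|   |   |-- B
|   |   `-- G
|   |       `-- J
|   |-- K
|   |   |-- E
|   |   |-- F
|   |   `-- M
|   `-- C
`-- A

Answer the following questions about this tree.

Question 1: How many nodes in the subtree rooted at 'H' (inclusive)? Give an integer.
Answer: 4

Derivation:
Subtree rooted at H contains: B, G, H, J
Count = 4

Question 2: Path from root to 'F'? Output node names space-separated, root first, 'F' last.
Walk down from root: D -> L -> K -> F

Answer: D L K F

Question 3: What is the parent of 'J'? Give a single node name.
Answer: G

Derivation:
Scan adjacency: J appears as child of G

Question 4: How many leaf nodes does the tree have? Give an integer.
Answer: 7

Derivation:
Leaves (nodes with no children): A, B, C, E, F, J, M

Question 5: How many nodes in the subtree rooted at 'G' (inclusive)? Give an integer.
Subtree rooted at G contains: G, J
Count = 2

Answer: 2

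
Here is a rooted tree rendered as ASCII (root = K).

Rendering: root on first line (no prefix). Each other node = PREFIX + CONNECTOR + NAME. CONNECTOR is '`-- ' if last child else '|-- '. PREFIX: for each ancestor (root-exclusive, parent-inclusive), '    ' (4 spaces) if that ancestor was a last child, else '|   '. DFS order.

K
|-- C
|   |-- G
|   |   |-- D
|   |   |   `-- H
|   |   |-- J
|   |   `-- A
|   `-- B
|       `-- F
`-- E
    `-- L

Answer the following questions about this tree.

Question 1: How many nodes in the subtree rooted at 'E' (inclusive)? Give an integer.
Answer: 2

Derivation:
Subtree rooted at E contains: E, L
Count = 2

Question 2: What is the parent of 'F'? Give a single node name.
Answer: B

Derivation:
Scan adjacency: F appears as child of B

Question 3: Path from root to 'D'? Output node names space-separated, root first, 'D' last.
Walk down from root: K -> C -> G -> D

Answer: K C G D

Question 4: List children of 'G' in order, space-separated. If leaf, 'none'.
Answer: D J A

Derivation:
Node G's children (from adjacency): D, J, A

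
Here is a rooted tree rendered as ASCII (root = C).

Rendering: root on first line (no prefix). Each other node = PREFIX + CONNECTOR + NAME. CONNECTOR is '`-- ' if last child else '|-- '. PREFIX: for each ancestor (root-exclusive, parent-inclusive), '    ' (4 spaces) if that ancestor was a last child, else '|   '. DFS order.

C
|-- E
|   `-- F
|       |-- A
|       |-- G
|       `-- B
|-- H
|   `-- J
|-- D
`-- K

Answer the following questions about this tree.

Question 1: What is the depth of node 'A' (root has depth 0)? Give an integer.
Path from root to A: C -> E -> F -> A
Depth = number of edges = 3

Answer: 3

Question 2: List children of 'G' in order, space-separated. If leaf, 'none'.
Node G's children (from adjacency): (leaf)

Answer: none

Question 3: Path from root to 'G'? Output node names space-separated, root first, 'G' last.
Answer: C E F G

Derivation:
Walk down from root: C -> E -> F -> G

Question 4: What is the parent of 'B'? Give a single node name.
Answer: F

Derivation:
Scan adjacency: B appears as child of F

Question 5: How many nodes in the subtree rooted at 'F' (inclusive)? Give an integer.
Subtree rooted at F contains: A, B, F, G
Count = 4

Answer: 4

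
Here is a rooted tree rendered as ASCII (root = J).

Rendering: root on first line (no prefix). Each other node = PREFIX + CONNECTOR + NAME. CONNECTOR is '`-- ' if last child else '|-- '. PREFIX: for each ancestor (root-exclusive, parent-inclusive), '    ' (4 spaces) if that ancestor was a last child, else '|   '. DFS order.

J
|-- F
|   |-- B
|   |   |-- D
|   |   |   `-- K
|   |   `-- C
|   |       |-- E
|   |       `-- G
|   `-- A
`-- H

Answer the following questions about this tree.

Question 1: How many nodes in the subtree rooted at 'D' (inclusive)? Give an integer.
Subtree rooted at D contains: D, K
Count = 2

Answer: 2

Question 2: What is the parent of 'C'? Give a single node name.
Answer: B

Derivation:
Scan adjacency: C appears as child of B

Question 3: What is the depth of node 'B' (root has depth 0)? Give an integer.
Path from root to B: J -> F -> B
Depth = number of edges = 2

Answer: 2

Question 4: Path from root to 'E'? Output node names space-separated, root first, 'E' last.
Walk down from root: J -> F -> B -> C -> E

Answer: J F B C E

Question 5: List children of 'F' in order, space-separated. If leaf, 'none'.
Answer: B A

Derivation:
Node F's children (from adjacency): B, A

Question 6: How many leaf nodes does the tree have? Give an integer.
Answer: 5

Derivation:
Leaves (nodes with no children): A, E, G, H, K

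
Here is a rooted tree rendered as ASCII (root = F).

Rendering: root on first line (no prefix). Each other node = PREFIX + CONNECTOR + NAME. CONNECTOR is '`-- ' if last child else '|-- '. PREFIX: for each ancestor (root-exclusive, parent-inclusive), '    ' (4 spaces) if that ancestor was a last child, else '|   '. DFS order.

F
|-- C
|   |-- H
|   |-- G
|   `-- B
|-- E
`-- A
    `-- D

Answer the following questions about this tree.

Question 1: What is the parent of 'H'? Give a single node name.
Answer: C

Derivation:
Scan adjacency: H appears as child of C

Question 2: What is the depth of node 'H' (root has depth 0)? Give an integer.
Answer: 2

Derivation:
Path from root to H: F -> C -> H
Depth = number of edges = 2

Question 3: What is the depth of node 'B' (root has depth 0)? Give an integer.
Path from root to B: F -> C -> B
Depth = number of edges = 2

Answer: 2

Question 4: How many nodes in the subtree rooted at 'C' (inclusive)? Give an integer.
Subtree rooted at C contains: B, C, G, H
Count = 4

Answer: 4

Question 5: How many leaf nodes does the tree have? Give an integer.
Leaves (nodes with no children): B, D, E, G, H

Answer: 5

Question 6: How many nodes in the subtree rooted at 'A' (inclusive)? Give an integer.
Subtree rooted at A contains: A, D
Count = 2

Answer: 2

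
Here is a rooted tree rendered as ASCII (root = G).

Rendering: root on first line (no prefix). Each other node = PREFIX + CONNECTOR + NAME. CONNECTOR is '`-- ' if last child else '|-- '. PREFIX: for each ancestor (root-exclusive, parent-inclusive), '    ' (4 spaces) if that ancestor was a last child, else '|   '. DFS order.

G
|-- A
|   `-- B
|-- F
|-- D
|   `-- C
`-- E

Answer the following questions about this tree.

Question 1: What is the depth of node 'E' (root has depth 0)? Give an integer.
Path from root to E: G -> E
Depth = number of edges = 1

Answer: 1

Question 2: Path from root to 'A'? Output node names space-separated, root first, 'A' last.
Walk down from root: G -> A

Answer: G A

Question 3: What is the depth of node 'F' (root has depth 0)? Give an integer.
Answer: 1

Derivation:
Path from root to F: G -> F
Depth = number of edges = 1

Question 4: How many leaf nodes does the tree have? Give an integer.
Answer: 4

Derivation:
Leaves (nodes with no children): B, C, E, F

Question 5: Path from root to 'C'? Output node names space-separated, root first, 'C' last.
Answer: G D C

Derivation:
Walk down from root: G -> D -> C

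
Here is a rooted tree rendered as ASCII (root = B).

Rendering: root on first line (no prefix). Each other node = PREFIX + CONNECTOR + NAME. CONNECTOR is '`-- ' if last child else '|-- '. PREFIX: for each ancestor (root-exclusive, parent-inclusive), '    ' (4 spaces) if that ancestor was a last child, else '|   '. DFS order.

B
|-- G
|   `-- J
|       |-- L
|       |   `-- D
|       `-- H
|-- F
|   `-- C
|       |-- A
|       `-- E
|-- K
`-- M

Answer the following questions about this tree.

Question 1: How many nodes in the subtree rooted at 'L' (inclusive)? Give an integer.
Subtree rooted at L contains: D, L
Count = 2

Answer: 2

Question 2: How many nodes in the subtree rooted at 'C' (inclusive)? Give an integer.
Answer: 3

Derivation:
Subtree rooted at C contains: A, C, E
Count = 3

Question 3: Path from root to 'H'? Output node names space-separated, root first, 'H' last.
Answer: B G J H

Derivation:
Walk down from root: B -> G -> J -> H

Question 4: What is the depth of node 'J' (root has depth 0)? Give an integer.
Path from root to J: B -> G -> J
Depth = number of edges = 2

Answer: 2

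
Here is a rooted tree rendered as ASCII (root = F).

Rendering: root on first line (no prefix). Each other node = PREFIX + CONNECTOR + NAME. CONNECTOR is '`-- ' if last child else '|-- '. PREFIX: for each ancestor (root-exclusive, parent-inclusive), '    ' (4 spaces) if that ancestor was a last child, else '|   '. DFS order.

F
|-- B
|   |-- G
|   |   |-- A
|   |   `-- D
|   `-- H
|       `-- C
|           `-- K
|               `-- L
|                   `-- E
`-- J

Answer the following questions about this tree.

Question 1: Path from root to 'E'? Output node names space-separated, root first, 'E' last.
Walk down from root: F -> B -> H -> C -> K -> L -> E

Answer: F B H C K L E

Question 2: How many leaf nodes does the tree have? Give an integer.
Answer: 4

Derivation:
Leaves (nodes with no children): A, D, E, J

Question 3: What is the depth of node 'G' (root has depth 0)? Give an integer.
Path from root to G: F -> B -> G
Depth = number of edges = 2

Answer: 2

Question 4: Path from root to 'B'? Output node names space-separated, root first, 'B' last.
Answer: F B

Derivation:
Walk down from root: F -> B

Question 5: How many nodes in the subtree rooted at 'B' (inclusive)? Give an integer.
Answer: 9

Derivation:
Subtree rooted at B contains: A, B, C, D, E, G, H, K, L
Count = 9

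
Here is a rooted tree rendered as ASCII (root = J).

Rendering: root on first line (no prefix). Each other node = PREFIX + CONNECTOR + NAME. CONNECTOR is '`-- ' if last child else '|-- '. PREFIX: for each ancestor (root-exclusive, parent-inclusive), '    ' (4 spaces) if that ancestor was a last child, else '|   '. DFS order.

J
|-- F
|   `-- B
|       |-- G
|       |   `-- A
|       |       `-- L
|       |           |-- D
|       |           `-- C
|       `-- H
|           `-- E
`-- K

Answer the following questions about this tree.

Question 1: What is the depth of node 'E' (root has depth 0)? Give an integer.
Answer: 4

Derivation:
Path from root to E: J -> F -> B -> H -> E
Depth = number of edges = 4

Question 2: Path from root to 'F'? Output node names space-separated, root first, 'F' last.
Answer: J F

Derivation:
Walk down from root: J -> F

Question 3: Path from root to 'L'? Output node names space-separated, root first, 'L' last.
Answer: J F B G A L

Derivation:
Walk down from root: J -> F -> B -> G -> A -> L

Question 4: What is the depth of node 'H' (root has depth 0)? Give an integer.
Answer: 3

Derivation:
Path from root to H: J -> F -> B -> H
Depth = number of edges = 3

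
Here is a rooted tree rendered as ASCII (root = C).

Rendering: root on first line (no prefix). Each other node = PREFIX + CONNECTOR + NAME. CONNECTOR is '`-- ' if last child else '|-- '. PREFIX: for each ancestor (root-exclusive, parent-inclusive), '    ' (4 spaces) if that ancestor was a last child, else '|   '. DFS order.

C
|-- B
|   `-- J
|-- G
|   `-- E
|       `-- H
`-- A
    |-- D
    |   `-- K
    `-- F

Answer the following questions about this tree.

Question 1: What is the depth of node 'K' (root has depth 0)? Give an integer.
Answer: 3

Derivation:
Path from root to K: C -> A -> D -> K
Depth = number of edges = 3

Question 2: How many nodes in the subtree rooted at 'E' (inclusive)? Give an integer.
Subtree rooted at E contains: E, H
Count = 2

Answer: 2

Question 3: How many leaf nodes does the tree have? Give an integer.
Answer: 4

Derivation:
Leaves (nodes with no children): F, H, J, K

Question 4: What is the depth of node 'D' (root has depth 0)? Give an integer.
Answer: 2

Derivation:
Path from root to D: C -> A -> D
Depth = number of edges = 2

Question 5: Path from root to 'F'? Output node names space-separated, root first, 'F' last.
Walk down from root: C -> A -> F

Answer: C A F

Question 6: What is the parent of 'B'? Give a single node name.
Answer: C

Derivation:
Scan adjacency: B appears as child of C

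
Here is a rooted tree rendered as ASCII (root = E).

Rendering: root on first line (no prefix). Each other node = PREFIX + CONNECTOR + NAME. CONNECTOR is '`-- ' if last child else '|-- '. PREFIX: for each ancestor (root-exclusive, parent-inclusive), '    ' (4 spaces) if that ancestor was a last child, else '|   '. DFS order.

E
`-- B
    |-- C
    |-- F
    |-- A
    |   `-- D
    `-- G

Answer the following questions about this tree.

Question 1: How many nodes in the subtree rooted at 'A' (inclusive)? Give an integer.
Subtree rooted at A contains: A, D
Count = 2

Answer: 2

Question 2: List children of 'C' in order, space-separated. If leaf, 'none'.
Node C's children (from adjacency): (leaf)

Answer: none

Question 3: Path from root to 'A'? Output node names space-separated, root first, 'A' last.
Answer: E B A

Derivation:
Walk down from root: E -> B -> A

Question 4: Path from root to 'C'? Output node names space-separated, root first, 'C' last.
Walk down from root: E -> B -> C

Answer: E B C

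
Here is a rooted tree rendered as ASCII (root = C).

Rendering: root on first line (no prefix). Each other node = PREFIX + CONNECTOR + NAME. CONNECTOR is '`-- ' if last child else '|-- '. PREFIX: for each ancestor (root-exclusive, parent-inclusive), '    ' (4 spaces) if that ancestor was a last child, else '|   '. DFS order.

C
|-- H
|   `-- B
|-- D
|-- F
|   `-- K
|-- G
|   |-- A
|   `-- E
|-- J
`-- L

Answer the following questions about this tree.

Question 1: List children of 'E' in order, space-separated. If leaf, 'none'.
Answer: none

Derivation:
Node E's children (from adjacency): (leaf)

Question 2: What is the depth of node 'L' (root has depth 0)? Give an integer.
Answer: 1

Derivation:
Path from root to L: C -> L
Depth = number of edges = 1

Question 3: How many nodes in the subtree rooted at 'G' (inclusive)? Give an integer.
Subtree rooted at G contains: A, E, G
Count = 3

Answer: 3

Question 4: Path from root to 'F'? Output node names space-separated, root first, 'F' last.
Walk down from root: C -> F

Answer: C F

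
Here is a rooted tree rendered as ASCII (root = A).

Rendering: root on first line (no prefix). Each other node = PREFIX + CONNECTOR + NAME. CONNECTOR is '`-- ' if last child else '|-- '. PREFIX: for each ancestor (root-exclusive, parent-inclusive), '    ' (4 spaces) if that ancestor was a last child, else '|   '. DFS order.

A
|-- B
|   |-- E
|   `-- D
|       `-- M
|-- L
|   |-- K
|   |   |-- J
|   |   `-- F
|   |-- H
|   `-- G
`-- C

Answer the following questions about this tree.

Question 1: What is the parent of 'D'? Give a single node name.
Scan adjacency: D appears as child of B

Answer: B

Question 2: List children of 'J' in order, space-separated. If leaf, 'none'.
Answer: none

Derivation:
Node J's children (from adjacency): (leaf)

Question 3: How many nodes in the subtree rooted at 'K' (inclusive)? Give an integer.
Answer: 3

Derivation:
Subtree rooted at K contains: F, J, K
Count = 3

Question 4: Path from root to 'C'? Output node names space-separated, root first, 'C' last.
Answer: A C

Derivation:
Walk down from root: A -> C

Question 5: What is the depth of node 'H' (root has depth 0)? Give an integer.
Path from root to H: A -> L -> H
Depth = number of edges = 2

Answer: 2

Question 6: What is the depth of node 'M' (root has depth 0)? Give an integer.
Path from root to M: A -> B -> D -> M
Depth = number of edges = 3

Answer: 3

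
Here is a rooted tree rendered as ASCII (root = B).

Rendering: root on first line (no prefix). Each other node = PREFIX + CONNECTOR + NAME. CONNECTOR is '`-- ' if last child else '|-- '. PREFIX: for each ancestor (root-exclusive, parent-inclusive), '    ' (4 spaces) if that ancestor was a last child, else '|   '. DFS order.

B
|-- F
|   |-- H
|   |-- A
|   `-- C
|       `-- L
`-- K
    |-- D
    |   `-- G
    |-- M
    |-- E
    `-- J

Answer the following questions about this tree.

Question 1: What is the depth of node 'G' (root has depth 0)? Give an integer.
Answer: 3

Derivation:
Path from root to G: B -> K -> D -> G
Depth = number of edges = 3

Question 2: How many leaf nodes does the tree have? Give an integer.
Leaves (nodes with no children): A, E, G, H, J, L, M

Answer: 7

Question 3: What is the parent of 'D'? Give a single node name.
Answer: K

Derivation:
Scan adjacency: D appears as child of K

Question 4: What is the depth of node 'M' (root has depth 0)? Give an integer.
Path from root to M: B -> K -> M
Depth = number of edges = 2

Answer: 2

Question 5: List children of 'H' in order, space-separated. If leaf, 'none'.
Answer: none

Derivation:
Node H's children (from adjacency): (leaf)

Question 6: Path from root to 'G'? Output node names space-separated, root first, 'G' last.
Walk down from root: B -> K -> D -> G

Answer: B K D G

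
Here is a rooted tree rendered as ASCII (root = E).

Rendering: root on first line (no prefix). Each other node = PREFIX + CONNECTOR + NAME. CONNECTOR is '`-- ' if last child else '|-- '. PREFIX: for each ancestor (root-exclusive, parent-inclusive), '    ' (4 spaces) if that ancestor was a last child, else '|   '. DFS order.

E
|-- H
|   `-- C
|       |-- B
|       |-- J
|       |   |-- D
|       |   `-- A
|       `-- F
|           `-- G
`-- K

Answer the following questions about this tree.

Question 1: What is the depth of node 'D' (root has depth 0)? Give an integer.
Path from root to D: E -> H -> C -> J -> D
Depth = number of edges = 4

Answer: 4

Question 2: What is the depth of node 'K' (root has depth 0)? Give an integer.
Path from root to K: E -> K
Depth = number of edges = 1

Answer: 1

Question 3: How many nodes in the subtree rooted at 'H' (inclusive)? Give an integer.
Answer: 8

Derivation:
Subtree rooted at H contains: A, B, C, D, F, G, H, J
Count = 8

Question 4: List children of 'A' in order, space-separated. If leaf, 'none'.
Node A's children (from adjacency): (leaf)

Answer: none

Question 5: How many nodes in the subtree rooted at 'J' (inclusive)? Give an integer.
Answer: 3

Derivation:
Subtree rooted at J contains: A, D, J
Count = 3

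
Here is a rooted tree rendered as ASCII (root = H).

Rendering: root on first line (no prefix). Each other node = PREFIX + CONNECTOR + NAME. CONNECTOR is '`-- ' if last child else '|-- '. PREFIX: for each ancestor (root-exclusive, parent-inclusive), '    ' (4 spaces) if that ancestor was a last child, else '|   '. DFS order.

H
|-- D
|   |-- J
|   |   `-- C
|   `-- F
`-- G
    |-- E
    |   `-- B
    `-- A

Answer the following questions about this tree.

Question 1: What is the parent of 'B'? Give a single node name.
Scan adjacency: B appears as child of E

Answer: E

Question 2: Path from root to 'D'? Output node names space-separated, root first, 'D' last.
Walk down from root: H -> D

Answer: H D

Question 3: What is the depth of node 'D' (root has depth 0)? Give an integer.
Answer: 1

Derivation:
Path from root to D: H -> D
Depth = number of edges = 1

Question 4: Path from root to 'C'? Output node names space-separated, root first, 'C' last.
Walk down from root: H -> D -> J -> C

Answer: H D J C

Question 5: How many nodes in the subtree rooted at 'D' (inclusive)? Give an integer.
Subtree rooted at D contains: C, D, F, J
Count = 4

Answer: 4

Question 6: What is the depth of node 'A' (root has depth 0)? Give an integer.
Answer: 2

Derivation:
Path from root to A: H -> G -> A
Depth = number of edges = 2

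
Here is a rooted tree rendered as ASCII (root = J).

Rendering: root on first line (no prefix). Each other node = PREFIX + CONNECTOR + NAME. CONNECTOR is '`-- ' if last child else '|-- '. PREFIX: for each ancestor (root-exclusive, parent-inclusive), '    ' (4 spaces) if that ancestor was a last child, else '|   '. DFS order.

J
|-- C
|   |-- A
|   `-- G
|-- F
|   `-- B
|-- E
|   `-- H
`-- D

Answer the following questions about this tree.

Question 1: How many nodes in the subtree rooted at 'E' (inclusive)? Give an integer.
Answer: 2

Derivation:
Subtree rooted at E contains: E, H
Count = 2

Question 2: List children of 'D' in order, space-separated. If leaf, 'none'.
Node D's children (from adjacency): (leaf)

Answer: none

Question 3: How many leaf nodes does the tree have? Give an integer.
Answer: 5

Derivation:
Leaves (nodes with no children): A, B, D, G, H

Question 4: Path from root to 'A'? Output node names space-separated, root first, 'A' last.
Answer: J C A

Derivation:
Walk down from root: J -> C -> A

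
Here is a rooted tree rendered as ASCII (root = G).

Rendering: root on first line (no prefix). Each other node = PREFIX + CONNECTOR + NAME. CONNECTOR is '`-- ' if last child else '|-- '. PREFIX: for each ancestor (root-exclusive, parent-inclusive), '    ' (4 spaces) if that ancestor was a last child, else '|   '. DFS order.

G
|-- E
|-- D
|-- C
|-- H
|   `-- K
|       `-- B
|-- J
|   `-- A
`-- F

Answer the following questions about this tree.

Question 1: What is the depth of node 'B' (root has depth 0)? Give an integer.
Path from root to B: G -> H -> K -> B
Depth = number of edges = 3

Answer: 3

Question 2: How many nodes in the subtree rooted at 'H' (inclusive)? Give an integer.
Subtree rooted at H contains: B, H, K
Count = 3

Answer: 3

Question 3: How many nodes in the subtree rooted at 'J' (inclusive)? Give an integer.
Answer: 2

Derivation:
Subtree rooted at J contains: A, J
Count = 2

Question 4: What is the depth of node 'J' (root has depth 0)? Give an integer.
Path from root to J: G -> J
Depth = number of edges = 1

Answer: 1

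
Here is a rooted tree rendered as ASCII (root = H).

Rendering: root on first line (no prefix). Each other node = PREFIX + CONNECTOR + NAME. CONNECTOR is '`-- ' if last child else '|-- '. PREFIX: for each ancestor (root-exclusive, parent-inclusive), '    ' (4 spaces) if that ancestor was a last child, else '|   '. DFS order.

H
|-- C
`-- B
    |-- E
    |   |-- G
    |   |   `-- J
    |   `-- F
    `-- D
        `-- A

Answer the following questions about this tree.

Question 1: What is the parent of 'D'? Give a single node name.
Answer: B

Derivation:
Scan adjacency: D appears as child of B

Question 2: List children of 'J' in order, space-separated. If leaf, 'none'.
Answer: none

Derivation:
Node J's children (from adjacency): (leaf)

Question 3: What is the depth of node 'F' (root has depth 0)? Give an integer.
Answer: 3

Derivation:
Path from root to F: H -> B -> E -> F
Depth = number of edges = 3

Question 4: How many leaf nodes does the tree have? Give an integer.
Answer: 4

Derivation:
Leaves (nodes with no children): A, C, F, J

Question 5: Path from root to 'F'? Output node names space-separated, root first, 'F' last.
Walk down from root: H -> B -> E -> F

Answer: H B E F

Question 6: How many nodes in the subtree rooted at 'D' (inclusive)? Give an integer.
Answer: 2

Derivation:
Subtree rooted at D contains: A, D
Count = 2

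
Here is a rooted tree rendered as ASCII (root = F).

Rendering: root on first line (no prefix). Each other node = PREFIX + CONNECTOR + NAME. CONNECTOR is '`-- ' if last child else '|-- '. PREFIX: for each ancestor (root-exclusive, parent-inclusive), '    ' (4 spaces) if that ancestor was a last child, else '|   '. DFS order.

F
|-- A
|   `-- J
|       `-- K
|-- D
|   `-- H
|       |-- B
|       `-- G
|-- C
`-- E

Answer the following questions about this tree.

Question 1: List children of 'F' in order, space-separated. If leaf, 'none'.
Node F's children (from adjacency): A, D, C, E

Answer: A D C E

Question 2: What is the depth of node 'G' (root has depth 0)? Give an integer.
Path from root to G: F -> D -> H -> G
Depth = number of edges = 3

Answer: 3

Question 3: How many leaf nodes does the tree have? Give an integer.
Leaves (nodes with no children): B, C, E, G, K

Answer: 5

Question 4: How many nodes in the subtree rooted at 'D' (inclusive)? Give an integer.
Answer: 4

Derivation:
Subtree rooted at D contains: B, D, G, H
Count = 4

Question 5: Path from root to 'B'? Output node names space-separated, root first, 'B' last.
Answer: F D H B

Derivation:
Walk down from root: F -> D -> H -> B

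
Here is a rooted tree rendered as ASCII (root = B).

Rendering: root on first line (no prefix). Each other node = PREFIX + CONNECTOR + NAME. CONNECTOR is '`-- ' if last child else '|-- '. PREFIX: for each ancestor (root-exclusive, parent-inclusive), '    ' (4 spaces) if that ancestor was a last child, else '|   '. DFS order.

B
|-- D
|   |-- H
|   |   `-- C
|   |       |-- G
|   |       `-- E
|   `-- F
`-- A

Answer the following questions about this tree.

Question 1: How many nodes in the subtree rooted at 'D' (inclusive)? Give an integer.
Subtree rooted at D contains: C, D, E, F, G, H
Count = 6

Answer: 6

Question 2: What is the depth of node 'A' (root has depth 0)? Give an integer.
Path from root to A: B -> A
Depth = number of edges = 1

Answer: 1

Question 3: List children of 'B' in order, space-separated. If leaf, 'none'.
Answer: D A

Derivation:
Node B's children (from adjacency): D, A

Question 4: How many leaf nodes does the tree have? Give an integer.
Answer: 4

Derivation:
Leaves (nodes with no children): A, E, F, G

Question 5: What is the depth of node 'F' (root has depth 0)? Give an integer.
Path from root to F: B -> D -> F
Depth = number of edges = 2

Answer: 2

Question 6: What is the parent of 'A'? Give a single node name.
Answer: B

Derivation:
Scan adjacency: A appears as child of B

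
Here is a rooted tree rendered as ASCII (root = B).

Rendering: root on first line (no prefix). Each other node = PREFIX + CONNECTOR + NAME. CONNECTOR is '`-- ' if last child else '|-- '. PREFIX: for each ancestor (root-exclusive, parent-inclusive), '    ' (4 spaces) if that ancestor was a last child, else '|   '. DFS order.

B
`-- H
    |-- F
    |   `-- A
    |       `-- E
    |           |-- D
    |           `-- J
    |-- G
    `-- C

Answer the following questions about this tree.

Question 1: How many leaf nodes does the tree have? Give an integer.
Leaves (nodes with no children): C, D, G, J

Answer: 4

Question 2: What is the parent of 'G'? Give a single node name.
Scan adjacency: G appears as child of H

Answer: H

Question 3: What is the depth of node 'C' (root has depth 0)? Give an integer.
Answer: 2

Derivation:
Path from root to C: B -> H -> C
Depth = number of edges = 2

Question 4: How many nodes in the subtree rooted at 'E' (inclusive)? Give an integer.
Answer: 3

Derivation:
Subtree rooted at E contains: D, E, J
Count = 3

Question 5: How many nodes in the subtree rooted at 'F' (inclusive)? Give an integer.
Answer: 5

Derivation:
Subtree rooted at F contains: A, D, E, F, J
Count = 5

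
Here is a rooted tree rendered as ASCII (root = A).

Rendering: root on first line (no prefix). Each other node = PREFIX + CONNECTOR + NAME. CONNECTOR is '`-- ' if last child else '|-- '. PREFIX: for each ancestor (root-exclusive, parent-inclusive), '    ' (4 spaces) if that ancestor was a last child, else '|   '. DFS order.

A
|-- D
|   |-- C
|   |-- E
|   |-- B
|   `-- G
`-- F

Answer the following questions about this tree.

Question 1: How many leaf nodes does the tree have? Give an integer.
Leaves (nodes with no children): B, C, E, F, G

Answer: 5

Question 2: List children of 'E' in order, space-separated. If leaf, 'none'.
Answer: none

Derivation:
Node E's children (from adjacency): (leaf)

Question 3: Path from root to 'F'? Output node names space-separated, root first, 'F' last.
Answer: A F

Derivation:
Walk down from root: A -> F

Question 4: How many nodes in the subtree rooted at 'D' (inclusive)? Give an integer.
Subtree rooted at D contains: B, C, D, E, G
Count = 5

Answer: 5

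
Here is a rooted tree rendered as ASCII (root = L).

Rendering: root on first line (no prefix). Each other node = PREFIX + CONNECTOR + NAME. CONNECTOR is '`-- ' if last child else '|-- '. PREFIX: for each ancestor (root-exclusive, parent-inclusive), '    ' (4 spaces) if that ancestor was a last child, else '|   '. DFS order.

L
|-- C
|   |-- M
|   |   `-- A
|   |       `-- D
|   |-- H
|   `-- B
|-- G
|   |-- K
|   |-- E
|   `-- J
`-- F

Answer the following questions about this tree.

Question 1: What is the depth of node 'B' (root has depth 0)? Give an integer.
Answer: 2

Derivation:
Path from root to B: L -> C -> B
Depth = number of edges = 2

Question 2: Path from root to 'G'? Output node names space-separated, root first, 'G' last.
Walk down from root: L -> G

Answer: L G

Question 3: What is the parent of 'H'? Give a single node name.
Scan adjacency: H appears as child of C

Answer: C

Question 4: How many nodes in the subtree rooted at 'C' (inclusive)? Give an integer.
Subtree rooted at C contains: A, B, C, D, H, M
Count = 6

Answer: 6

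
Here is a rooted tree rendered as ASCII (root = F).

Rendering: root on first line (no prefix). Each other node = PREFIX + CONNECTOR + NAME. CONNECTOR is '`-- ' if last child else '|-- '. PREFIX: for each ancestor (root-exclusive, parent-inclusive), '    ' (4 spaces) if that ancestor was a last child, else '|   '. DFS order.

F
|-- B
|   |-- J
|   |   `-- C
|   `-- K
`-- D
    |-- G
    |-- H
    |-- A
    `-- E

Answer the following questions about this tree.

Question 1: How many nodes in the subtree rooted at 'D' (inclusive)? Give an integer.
Answer: 5

Derivation:
Subtree rooted at D contains: A, D, E, G, H
Count = 5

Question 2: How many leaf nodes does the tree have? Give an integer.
Leaves (nodes with no children): A, C, E, G, H, K

Answer: 6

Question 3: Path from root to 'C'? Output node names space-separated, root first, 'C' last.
Walk down from root: F -> B -> J -> C

Answer: F B J C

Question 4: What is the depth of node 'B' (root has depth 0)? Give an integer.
Answer: 1

Derivation:
Path from root to B: F -> B
Depth = number of edges = 1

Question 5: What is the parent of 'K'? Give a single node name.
Scan adjacency: K appears as child of B

Answer: B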